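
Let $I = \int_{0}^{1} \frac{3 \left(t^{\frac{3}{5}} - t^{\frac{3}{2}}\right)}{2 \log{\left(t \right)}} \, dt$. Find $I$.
$\log{\left(\frac{64}{125} \right)}$

Introduce a parameter $a$ in the exponent: let $I(a) = \int_{0}^{1} \frac{3 \left(- t^{\frac{3}{2}} + t^{a}\right)}{2 \log{\left(t \right)}} \, dt$.

Since $\dfrac{\partial}{\partial a}\,t^{a} = t^{a} \ln t$, the $\ln t$ in the denominator cancels and
$$\frac{dI}{da} = \int_{0}^{1} \frac{3}{2} t^{a} \, dt = \frac{3}{2} \left[\frac{t^{a+1}}{a+1}\right]_0^1 = \frac{3}{2 \left(a + 1\right)}.$$

Integrating with respect to $a$ gives $I(a) = \log{\left(\frac{2 \sqrt{10} \left(a + 1\right)^{\frac{3}{2}}}{25} \right)} + C$.

At $a = \frac{3}{2}$ the integrand is identically $0$, so $I(\frac{3}{2}) = 0$. The closed form gives $0$, hence $C = 0$.

Setting $a = \frac{3}{5}$:
$$I = \log{\left(\frac{64}{125} \right)}.$$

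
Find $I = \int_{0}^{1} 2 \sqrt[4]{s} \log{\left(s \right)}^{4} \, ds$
$\frac{49152}{3125}$

Consider the simpler parametrised integral
$$J(a) = \int_{0}^{1} 2 s^{a} \, ds = \frac{2}{a + 1}.$$

Differentiating under the integral sign brings down a factor of $\ln s$:
$$\frac{dJ}{da} = \int_{0}^{1} 2 s^{a} \log{\left(s \right)} \, ds = - \frac{2}{\left(a + 1\right)^{2}}.$$

Repeating $4$ times in total — each differentiation brings down another $\ln s$ — gives
$$\frac{d^{4}J}{da^{4}} = \int_{0}^{1} 2 s^{a} \log{\left(s \right)}^{4} \, ds = \frac{48}{\left(a + 1\right)^{5}},$$
and the integrand here is exactly the target integrand, so $I = \frac{48}{\left(a + 1\right)^{5}}$.

Setting $a = \frac{1}{4}$:
$$I = \frac{49152}{3125}.$$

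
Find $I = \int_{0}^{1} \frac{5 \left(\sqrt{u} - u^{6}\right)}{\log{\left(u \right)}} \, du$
$- \log{\left(\frac{537824}{243} \right)}$

Consider the one-parameter family: let $I(a) = \int_{0}^{1} \frac{5 \left(\sqrt{u} - u^{a}\right)}{\log{\left(u \right)}} \, du$.

Since $\dfrac{\partial}{\partial a}\,u^{a} = u^{a} \ln u$, the $\ln u$ in the denominator cancels and
$$\frac{dI}{da} = \int_{0}^{1} -5 u^{a} \, du = -5 \left[\frac{u^{a+1}}{a+1}\right]_0^1 = - \frac{5}{a + 1}.$$

Integrating with respect to $a$ gives $I(a) = - \log{\left(\frac{32 \left(a + 1\right)^{5}}{243} \right)} + C$.

At $a = \frac{1}{2}$ the integrand is identically $0$, so $I(\frac{1}{2}) = 0$. The closed form gives $0$, hence $C = 0$.

Setting $a = 6$:
$$I = - \log{\left(\frac{537824}{243} \right)}.$$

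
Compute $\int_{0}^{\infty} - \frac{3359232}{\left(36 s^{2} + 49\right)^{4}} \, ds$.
$- \frac{87480 \pi}{823543}$

Begin with the known result
$$J(a) = \int_{0}^{\infty} - \frac{2}{a^{2} + s^{2}} \, ds = - \frac{\pi}{a}.$$

Differentiating under the integral sign with respect to $a$,
$$\frac{dJ}{da} = \int_{0}^{\infty} \frac{4 a}{\left(a^{2} + s^{2}\right)^{2}} \, ds = \frac{\pi}{a^{2}},$$
so $\int_{0}^{\infty} - \frac{2}{\left(a^{2} + s^{2}\right)^{2}} \, ds = - \frac{\pi}{2 a^{3}}$.

Repeating — each differentiation of $1/(s^2+a^2)^j$ produces $-2ja/(s^2+a^2)^{j+1}$ — and dividing through by $-2ja$ at each step yields, after $3$ differentiations in total,
$$\int_{0}^{\infty} - \frac{2}{\left(a^{2} + s^{2}\right)^{4}} \, ds = - \frac{5 \pi}{16 a^{7}}.$$

Setting $a = \frac{7}{6}$:
$$I = - \frac{87480 \pi}{823543}.$$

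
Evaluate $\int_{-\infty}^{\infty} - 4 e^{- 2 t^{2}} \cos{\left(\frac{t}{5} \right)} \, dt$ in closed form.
$- \frac{2 \sqrt{2} \sqrt{\pi}}{e^{\frac{1}{200}}}$

Define $I(b) = \int_{-\infty}^{\infty} - 4 e^{- 2 t^{2}} \cos{\left(b t \right)} \, dt$.

Differentiating under the integral sign,
$$I'(b) = \int_{-\infty}^{\infty} 4 t e^{- 2 t^{2}} \sin{\left(b t \right)} \, dt.$$

Integrate $\int_{-\infty}^{\infty} t \sin(b t)\, e^{- 2 t^{2}}\, dt$ by parts with $u = \sin(b t)$ and $dv = t\, e^{- 2 t^{2}}\, dt$, giving $v = - \frac{e^{- 2 t^{2}}}{4}$. The boundary term vanishes and
$$\int_{-\infty}^{\infty} t \sin(b t)\, e^{- 2 t^{2}}\, dt = \frac{b}{4} \int_{-\infty}^{\infty} \cos(b t)\, e^{- 2 t^{2}}\, dt,$$
so $I'(b) = - \frac{b}{4}\, I(b)$.

This is a separable first-order ODE; solving with the initial condition $I(0) = \int_{-\infty}^{\infty} - 4 e^{- 2 t^{2}}\,dt = - 2 \sqrt{2} \sqrt{\pi}$ gives
$$I(b) = - 2 \sqrt{2} \sqrt{\pi} e^{- \frac{b^{2}}{8}}.$$

Setting $b = \frac{1}{5}$:
$$I = - \frac{2 \sqrt{2} \sqrt{\pi}}{e^{\frac{1}{200}}}.$$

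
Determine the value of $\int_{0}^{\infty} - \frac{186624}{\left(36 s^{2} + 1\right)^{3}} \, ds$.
$- 5832 \pi$

Begin with the known result
$$J(a) = \int_{0}^{\infty} - \frac{4}{a^{2} + s^{2}} \, ds = - \frac{2 \pi}{a}.$$

Differentiating under the integral sign with respect to $a$,
$$\frac{dJ}{da} = \int_{0}^{\infty} \frac{8 a}{\left(a^{2} + s^{2}\right)^{2}} \, ds = \frac{2 \pi}{a^{2}},$$
so $\int_{0}^{\infty} - \frac{4}{\left(a^{2} + s^{2}\right)^{2}} \, ds = - \frac{\pi}{a^{3}}$.

Repeating — each differentiation of $1/(s^2+a^2)^j$ produces $-2ja/(s^2+a^2)^{j+1}$ — and dividing through by $-2ja$ at each step yields, after $2$ differentiations in total,
$$\int_{0}^{\infty} - \frac{4}{\left(a^{2} + s^{2}\right)^{3}} \, ds = - \frac{3 \pi}{4 a^{5}}.$$

Setting $a = \frac{1}{6}$:
$$I = - 5832 \pi.$$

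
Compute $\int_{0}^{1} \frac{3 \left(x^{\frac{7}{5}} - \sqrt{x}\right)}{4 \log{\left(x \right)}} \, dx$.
$\log{\left(\frac{4 \sqrt[4]{10}}{5} \right)}$

Introduce a parameter $a$ in the exponent: let $I(a) = \int_{0}^{1} \frac{3 \left(x^{\frac{7}{5}} - x^{a}\right)}{4 \log{\left(x \right)}} \, dx$.

Since $\dfrac{\partial}{\partial a}\,x^{a} = x^{a} \ln x$, the $\ln x$ in the denominator cancels and
$$\frac{dI}{da} = \int_{0}^{1} - \frac{3}{4} x^{a} \, dx = - \frac{3}{4} \left[\frac{x^{a+1}}{a+1}\right]_0^1 = - \frac{3}{4 a + 4}.$$

Integrating with respect to $a$ gives $I(a) = - \frac{3 \log{\left(a + 1 \right)}}{4} - \frac{3 \log{\left(5 \right)}}{4} + \frac{3 \log{\left(12 \right)}}{4} + C$.

At $a = \frac{7}{5}$ the integrand is identically $0$, so $I(\frac{7}{5}) = 0$. The closed form gives $0$, hence $C = 0$.

Setting $a = \frac{1}{2}$:
$$I = \log{\left(\frac{4 \sqrt[4]{10}}{5} \right)}.$$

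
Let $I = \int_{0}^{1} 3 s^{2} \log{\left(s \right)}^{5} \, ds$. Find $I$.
$- \frac{40}{81}$

Start from the elementary integral
$$J(a) = \int_{0}^{1} 3 s^{a} \, ds = \frac{3}{a + 1}.$$

Differentiating under the integral sign brings down a factor of $\ln s$:
$$\frac{dJ}{da} = \int_{0}^{1} 3 s^{a} \log{\left(s \right)} \, ds = - \frac{3}{\left(a + 1\right)^{2}}.$$

Repeating $5$ times in total — each differentiation brings down another $\ln s$ — gives
$$\frac{d^{5}J}{da^{5}} = \int_{0}^{1} 3 s^{a} \log{\left(s \right)}^{5} \, ds = - \frac{360}{\left(a + 1\right)^{6}},$$
and the integrand here is exactly the target integrand, so $I = - \frac{360}{\left(a + 1\right)^{6}}$.

Setting $a = 2$:
$$I = - \frac{40}{81}.$$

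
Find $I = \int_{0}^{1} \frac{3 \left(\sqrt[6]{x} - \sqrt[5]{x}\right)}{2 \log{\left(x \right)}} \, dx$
$- 3 \log{\left(6 \right)} + \frac{3 \log{\left(35 \right)}}{2}$

Consider the one-parameter family: let $I(a) = \int_{0}^{1} \frac{3 \left(\sqrt[6]{x} - x^{a}\right)}{2 \log{\left(x \right)}} \, dx$.

Since $\dfrac{\partial}{\partial a}\,x^{a} = x^{a} \ln x$, the $\ln x$ in the denominator cancels and
$$\frac{dI}{da} = \int_{0}^{1} - \frac{3}{2} x^{a} \, dx = - \frac{3}{2} \left[\frac{x^{a+1}}{a+1}\right]_0^1 = - \frac{3}{2 a + 2}.$$

Integrating with respect to $a$ gives $I(a) = - \log{\left(\frac{6 \sqrt{42} \left(a + 1\right)^{\frac{3}{2}}}{49} \right)} + C$.

At $a = \frac{1}{6}$ the integrand is identically $0$, so $I(\frac{1}{6}) = 0$. The closed form gives $0$, hence $C = 0$.

Setting $a = \frac{1}{5}$:
$$I = - 3 \log{\left(6 \right)} + \frac{3 \log{\left(35 \right)}}{2}.$$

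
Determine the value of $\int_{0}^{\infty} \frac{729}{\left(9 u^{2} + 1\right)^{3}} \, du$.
$\frac{729 \pi}{16}$

Begin with the known result
$$J(a) = \int_{0}^{\infty} \frac{1}{a^{2} + u^{2}} \, du = \frac{\pi}{2 a}.$$

Differentiating under the integral sign with respect to $a$,
$$\frac{dJ}{da} = \int_{0}^{\infty} - \frac{2 a}{\left(a^{2} + u^{2}\right)^{2}} \, du = - \frac{\pi}{2 a^{2}},$$
so $\int_{0}^{\infty} \frac{1}{\left(a^{2} + u^{2}\right)^{2}} \, du = \frac{\pi}{4 a^{3}}$.

Repeating — each differentiation of $1/(u^2+a^2)^j$ produces $-2ja/(u^2+a^2)^{j+1}$ — and dividing through by $-2ja$ at each step yields, after $2$ differentiations in total,
$$\int_{0}^{\infty} \frac{1}{\left(a^{2} + u^{2}\right)^{3}} \, du = \frac{3 \pi}{16 a^{5}}.$$

Setting $a = \frac{1}{3}$:
$$I = \frac{729 \pi}{16}.$$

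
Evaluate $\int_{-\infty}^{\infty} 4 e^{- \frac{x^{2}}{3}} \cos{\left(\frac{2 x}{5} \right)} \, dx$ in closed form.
$\frac{4 \sqrt{3} \sqrt{\pi}}{e^{\frac{3}{25}}}$

Treat the cosine frequency as a parameter and define $I(b) = \int_{-\infty}^{\infty} 4 e^{- \frac{x^{2}}{3}} \cos{\left(b x \right)} \, dx$.

Differentiating under the integral sign,
$$I'(b) = \int_{-\infty}^{\infty} - 4 x e^{- \frac{x^{2}}{3}} \sin{\left(b x \right)} \, dx.$$

Integrate $\int_{-\infty}^{\infty} x \sin(b x)\, e^{- \frac{x^{2}}{3}}\, dx$ by parts with $u = \sin(b x)$ and $dv = x\, e^{- \frac{x^{2}}{3}}\, dx$, giving $v = - \frac{3 e^{- \frac{x^{2}}{3}}}{2}$. The boundary term vanishes and
$$\int_{-\infty}^{\infty} x \sin(b x)\, e^{- \frac{x^{2}}{3}}\, dx = \frac{3 b}{2} \int_{-\infty}^{\infty} \cos(b x)\, e^{- \frac{x^{2}}{3}}\, dx,$$
so $I'(b) = - \frac{3 b}{2}\, I(b)$.

This is a separable first-order ODE; solving with the initial condition $I(0) = \int_{-\infty}^{\infty} 4 e^{- \frac{x^{2}}{3}}\,dx = 4 \sqrt{3} \sqrt{\pi}$ gives
$$I(b) = 4 \sqrt{3} \sqrt{\pi} e^{- \frac{3 b^{2}}{4}}.$$

Setting $b = \frac{2}{5}$:
$$I = \frac{4 \sqrt{3} \sqrt{\pi}}{e^{\frac{3}{25}}}.$$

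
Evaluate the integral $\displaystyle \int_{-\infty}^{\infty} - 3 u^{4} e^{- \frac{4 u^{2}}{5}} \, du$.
$- \frac{225 \sqrt{5} \sqrt{\pi}}{128}$

Start from the elementary integral
$$J(a) = \int_{-\infty}^{\infty} - 3 e^{- a u^{2}} \, du = - \frac{3 \sqrt{\pi}}{\sqrt{a}}.$$

Differentiating under the integral sign brings down a factor of $(-u^2)$:
$$\frac{dJ}{da} = \int_{-\infty}^{\infty} 3 u^{2} e^{- a u^{2}} \, du = \frac{3 \sqrt{\pi}}{2 a^{\frac{3}{2}}}.$$

Repeating twice in total — each differentiation brings down another $(-u^2)$ — gives
$$\frac{d^{2}J}{da^{2}} = \int_{-\infty}^{\infty} - 3 u^{4} e^{- a u^{2}} \, du = - \frac{9 \sqrt{\pi}}{4 a^{\frac{5}{2}}},$$
and the integrand here is exactly the target integrand, so $I = - \frac{9 \sqrt{\pi}}{4 a^{\frac{5}{2}}}$.

Setting $a = \frac{4}{5}$:
$$I = - \frac{225 \sqrt{5} \sqrt{\pi}}{128}.$$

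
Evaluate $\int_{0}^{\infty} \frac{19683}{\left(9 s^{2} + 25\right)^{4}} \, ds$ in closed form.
$\frac{6561 \pi}{500000}$

Recall the elementary integral
$$J(a) = \int_{0}^{\infty} \frac{3}{a^{2} + s^{2}} \, ds = \frac{3 \pi}{2 a}.$$

Differentiating under the integral sign with respect to $a$,
$$\frac{dJ}{da} = \int_{0}^{\infty} - \frac{6 a}{\left(a^{2} + s^{2}\right)^{2}} \, ds = - \frac{3 \pi}{2 a^{2}},$$
so $\int_{0}^{\infty} \frac{3}{\left(a^{2} + s^{2}\right)^{2}} \, ds = \frac{3 \pi}{4 a^{3}}$.

Repeating — each differentiation of $1/(s^2+a^2)^j$ produces $-2ja/(s^2+a^2)^{j+1}$ — and dividing through by $-2ja$ at each step yields, after $3$ differentiations in total,
$$\int_{0}^{\infty} \frac{3}{\left(a^{2} + s^{2}\right)^{4}} \, ds = \frac{15 \pi}{32 a^{7}}.$$

Setting $a = \frac{5}{3}$:
$$I = \frac{6561 \pi}{500000}.$$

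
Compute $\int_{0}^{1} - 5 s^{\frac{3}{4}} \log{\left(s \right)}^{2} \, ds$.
$- \frac{640}{343}$

Consider the simpler parametrised integral
$$J(a) = \int_{0}^{1} - 5 s^{a} \, ds = - \frac{5}{a + 1}.$$

Differentiating under the integral sign brings down a factor of $\ln s$:
$$\frac{dJ}{da} = \int_{0}^{1} - 5 s^{a} \log{\left(s \right)} \, ds = \frac{5}{\left(a + 1\right)^{2}}.$$

Repeating twice in total — each differentiation brings down another $\ln s$ — gives
$$\frac{d^{2}J}{da^{2}} = \int_{0}^{1} - 5 s^{a} \log{\left(s \right)}^{2} \, ds = - \frac{10}{\left(a + 1\right)^{3}},$$
and the integrand here is exactly the target integrand, so $I = - \frac{10}{\left(a + 1\right)^{3}}$.

Setting $a = \frac{3}{4}$:
$$I = - \frac{640}{343}.$$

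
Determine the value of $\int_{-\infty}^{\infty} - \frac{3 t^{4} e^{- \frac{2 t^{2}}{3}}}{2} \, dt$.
$- \frac{81 \sqrt{6} \sqrt{\pi}}{64}$

Start from the elementary integral
$$J(a) = \int_{-\infty}^{\infty} - \frac{3 e^{- a t^{2}}}{2} \, dt = - \frac{3 \sqrt{\pi}}{2 \sqrt{a}}.$$

Differentiating under the integral sign brings down a factor of $(-t^2)$:
$$\frac{dJ}{da} = \int_{-\infty}^{\infty} \frac{3 t^{2} e^{- a t^{2}}}{2} \, dt = \frac{3 \sqrt{\pi}}{4 a^{\frac{3}{2}}}.$$

Repeating twice in total — each differentiation brings down another $(-t^2)$ — gives
$$\frac{d^{2}J}{da^{2}} = \int_{-\infty}^{\infty} - \frac{3 t^{4} e^{- a t^{2}}}{2} \, dt = - \frac{9 \sqrt{\pi}}{8 a^{\frac{5}{2}}},$$
and the integrand here is exactly the target integrand, so $I = - \frac{9 \sqrt{\pi}}{8 a^{\frac{5}{2}}}$.

Setting $a = \frac{2}{3}$:
$$I = - \frac{81 \sqrt{6} \sqrt{\pi}}{64}.$$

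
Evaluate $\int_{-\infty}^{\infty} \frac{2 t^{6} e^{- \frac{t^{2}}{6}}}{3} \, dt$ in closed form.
$270 \sqrt{6} \sqrt{\pi}$

Begin with the known integral
$$J(a) = \int_{-\infty}^{\infty} \frac{2 e^{- a t^{2}}}{3} \, dt = \frac{2 \sqrt{\pi}}{3 \sqrt{a}}.$$

Differentiating under the integral sign brings down a factor of $(-t^2)$:
$$\frac{dJ}{da} = \int_{-\infty}^{\infty} - \frac{2 t^{2} e^{- a t^{2}}}{3} \, dt = - \frac{\sqrt{\pi}}{3 a^{\frac{3}{2}}}.$$

Repeating $3$ times in total — each differentiation brings down another $(-t^2)$ — gives
$$\frac{d^{3}J}{da^{3}} = \int_{-\infty}^{\infty} - \frac{2 t^{6} e^{- a t^{2}}}{3} \, dt = - \frac{5 \sqrt{\pi}}{4 a^{\frac{7}{2}}},$$
and the integrand here is $(-1)^{3}$ times the target integrand, so $I = (-1)^{3}\,\frac{d^{3}J}{da^{3}} = \frac{5 \sqrt{\pi}}{4 a^{\frac{7}{2}}}$.

Setting $a = \frac{1}{6}$:
$$I = 270 \sqrt{6} \sqrt{\pi}.$$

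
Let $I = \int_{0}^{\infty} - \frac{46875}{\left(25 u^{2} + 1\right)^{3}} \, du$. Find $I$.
$- \frac{28125 \pi}{16}$

Begin with the known result
$$J(a) = \int_{0}^{\infty} - \frac{3}{a^{2} + u^{2}} \, du = - \frac{3 \pi}{2 a}.$$

Differentiating under the integral sign with respect to $a$,
$$\frac{dJ}{da} = \int_{0}^{\infty} \frac{6 a}{\left(a^{2} + u^{2}\right)^{2}} \, du = \frac{3 \pi}{2 a^{2}},$$
so $\int_{0}^{\infty} - \frac{3}{\left(a^{2} + u^{2}\right)^{2}} \, du = - \frac{3 \pi}{4 a^{3}}$.

Repeating — each differentiation of $1/(u^2+a^2)^j$ produces $-2ja/(u^2+a^2)^{j+1}$ — and dividing through by $-2ja$ at each step yields, after $2$ differentiations in total,
$$\int_{0}^{\infty} - \frac{3}{\left(a^{2} + u^{2}\right)^{3}} \, du = - \frac{9 \pi}{16 a^{5}}.$$

Setting $a = \frac{1}{5}$:
$$I = - \frac{28125 \pi}{16}.$$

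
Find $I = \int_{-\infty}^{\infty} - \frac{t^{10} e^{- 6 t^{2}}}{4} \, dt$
$- \frac{35 \sqrt{6} \sqrt{\pi}}{221184}$

Begin with the known integral
$$J(a) = \int_{-\infty}^{\infty} - \frac{e^{- a t^{2}}}{4} \, dt = - \frac{\sqrt{\pi}}{4 \sqrt{a}}.$$

Differentiating under the integral sign brings down a factor of $(-t^2)$:
$$\frac{dJ}{da} = \int_{-\infty}^{\infty} \frac{t^{2} e^{- a t^{2}}}{4} \, dt = \frac{\sqrt{\pi}}{8 a^{\frac{3}{2}}}.$$

Repeating $5$ times in total — each differentiation brings down another $(-t^2)$ — gives
$$\frac{d^{5}J}{da^{5}} = \int_{-\infty}^{\infty} \frac{t^{10} e^{- a t^{2}}}{4} \, dt = \frac{945 \sqrt{\pi}}{128 a^{\frac{11}{2}}},$$
and the integrand here is $(-1)^{5}$ times the target integrand, so $I = (-1)^{5}\,\frac{d^{5}J}{da^{5}} = - \frac{945 \sqrt{\pi}}{128 a^{\frac{11}{2}}}$.

Setting $a = 6$:
$$I = - \frac{35 \sqrt{6} \sqrt{\pi}}{221184}.$$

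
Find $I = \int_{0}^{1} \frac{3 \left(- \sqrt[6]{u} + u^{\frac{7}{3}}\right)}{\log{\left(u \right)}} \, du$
$- \log{\left(\frac{343}{8000} \right)}$

Replace the exponent $\frac{1}{6}$ by a parameter $a$: let $I(a) = \int_{0}^{1} \frac{3 \left(u^{\frac{7}{3}} - u^{a}\right)}{\log{\left(u \right)}} \, du$.

Since $\dfrac{\partial}{\partial a}\,u^{a} = u^{a} \ln u$, the $\ln u$ in the denominator cancels and
$$\frac{dI}{da} = \int_{0}^{1} -3 u^{a} \, du = -3 \left[\frac{u^{a+1}}{a+1}\right]_0^1 = - \frac{3}{a + 1}.$$

Integrating with respect to $a$ gives $I(a) = - \log{\left(\frac{27 \left(a + 1\right)^{3}}{1000} \right)} + C$.

At $a = \frac{7}{3}$ the integrand is identically $0$, so $I(\frac{7}{3}) = 0$. The closed form gives $0$, hence $C = 0$.

Setting $a = \frac{1}{6}$:
$$I = - \log{\left(\frac{343}{8000} \right)}.$$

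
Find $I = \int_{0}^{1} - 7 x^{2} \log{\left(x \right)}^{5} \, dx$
$\frac{280}{243}$

Start from the elementary integral
$$J(a) = \int_{0}^{1} - 7 x^{a} \, dx = - \frac{7}{a + 1}.$$

Differentiating under the integral sign brings down a factor of $\ln x$:
$$\frac{dJ}{da} = \int_{0}^{1} - 7 x^{a} \log{\left(x \right)} \, dx = \frac{7}{\left(a + 1\right)^{2}}.$$

Repeating $5$ times in total — each differentiation brings down another $\ln x$ — gives
$$\frac{d^{5}J}{da^{5}} = \int_{0}^{1} - 7 x^{a} \log{\left(x \right)}^{5} \, dx = \frac{840}{\left(a + 1\right)^{6}},$$
and the integrand here is exactly the target integrand, so $I = \frac{840}{\left(a + 1\right)^{6}}$.

Setting $a = 2$:
$$I = \frac{280}{243}.$$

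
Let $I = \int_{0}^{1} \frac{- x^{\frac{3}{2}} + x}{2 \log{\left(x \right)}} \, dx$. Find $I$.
$- \frac{\log{\left(5 \right)}}{2} + \log{\left(2 \right)}$

Introduce a parameter $a$ in the exponent: let $I(a) = \int_{0}^{1} \frac{- x^{\frac{3}{2}} + x^{a}}{2 \log{\left(x \right)}} \, dx$.

Since $\dfrac{\partial}{\partial a}\,x^{a} = x^{a} \ln x$, the $\ln x$ in the denominator cancels and
$$\frac{dI}{da} = \int_{0}^{1} \frac{1}{2} x^{a} \, dx = \frac{1}{2} \left[\frac{x^{a+1}}{a+1}\right]_0^1 = \frac{1}{2 \left(a + 1\right)}.$$

Integrating with respect to $a$ gives $I(a) = \log{\left(\frac{\sqrt{10} \sqrt{a + 1}}{5} \right)} + C$.

At $a = \frac{3}{2}$ the integrand is identically $0$, so $I(\frac{3}{2}) = 0$. The closed form gives $0$, hence $C = 0$.

Setting $a = 1$:
$$I = - \frac{\log{\left(5 \right)}}{2} + \log{\left(2 \right)}.$$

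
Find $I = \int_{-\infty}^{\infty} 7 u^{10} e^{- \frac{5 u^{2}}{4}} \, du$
$\frac{84672 \sqrt{5} \sqrt{\pi}}{3125}$

Begin with the known integral
$$J(a) = \int_{-\infty}^{\infty} 7 e^{- a u^{2}} \, du = \frac{7 \sqrt{\pi}}{\sqrt{a}}.$$

Differentiating under the integral sign brings down a factor of $(-u^2)$:
$$\frac{dJ}{da} = \int_{-\infty}^{\infty} - 7 u^{2} e^{- a u^{2}} \, du = - \frac{7 \sqrt{\pi}}{2 a^{\frac{3}{2}}}.$$

Repeating $5$ times in total — each differentiation brings down another $(-u^2)$ — gives
$$\frac{d^{5}J}{da^{5}} = \int_{-\infty}^{\infty} - 7 u^{10} e^{- a u^{2}} \, du = - \frac{6615 \sqrt{\pi}}{32 a^{\frac{11}{2}}},$$
and the integrand here is $(-1)^{5}$ times the target integrand, so $I = (-1)^{5}\,\frac{d^{5}J}{da^{5}} = \frac{6615 \sqrt{\pi}}{32 a^{\frac{11}{2}}}$.

Setting $a = \frac{5}{4}$:
$$I = \frac{84672 \sqrt{5} \sqrt{\pi}}{3125}.$$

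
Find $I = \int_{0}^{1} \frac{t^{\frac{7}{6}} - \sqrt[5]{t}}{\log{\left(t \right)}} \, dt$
$\log{\left(\frac{65}{36} \right)}$

Replace the exponent $\frac{7}{6}$ by a parameter $a$: let $I(a) = \int_{0}^{1} \frac{- \sqrt[5]{t} + t^{a}}{\log{\left(t \right)}} \, dt$.

Since $\dfrac{\partial}{\partial a}\,t^{a} = t^{a} \ln t$, the $\ln t$ in the denominator cancels and
$$\frac{dI}{da} = \int_{0}^{1} t^{a} \, dt = \left[\frac{t^{a+1}}{a+1}\right]_0^1 = \frac{1}{a + 1}.$$

Integrating with respect to $a$ gives $I(a) = \log{\left(\frac{5 a}{6} + \frac{5}{6} \right)} + C$.

At $a = \frac{1}{5}$ the integrand is identically $0$, so $I(\frac{1}{5}) = 0$. The closed form gives $0$, hence $C = 0$.

Setting $a = \frac{7}{6}$:
$$I = \log{\left(\frac{65}{36} \right)}.$$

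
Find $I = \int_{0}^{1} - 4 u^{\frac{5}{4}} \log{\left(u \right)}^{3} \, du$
$\frac{2048}{2187}$

Begin with the known integral
$$J(a) = \int_{0}^{1} - 4 u^{a} \, du = - \frac{4}{a + 1}.$$

Differentiating under the integral sign brings down a factor of $\ln u$:
$$\frac{dJ}{da} = \int_{0}^{1} - 4 u^{a} \log{\left(u \right)} \, du = \frac{4}{\left(a + 1\right)^{2}}.$$

Repeating $3$ times in total — each differentiation brings down another $\ln u$ — gives
$$\frac{d^{3}J}{da^{3}} = \int_{0}^{1} - 4 u^{a} \log{\left(u \right)}^{3} \, du = \frac{24}{\left(a + 1\right)^{4}},$$
and the integrand here is exactly the target integrand, so $I = \frac{24}{\left(a + 1\right)^{4}}$.

Setting $a = \frac{5}{4}$:
$$I = \frac{2048}{2187}.$$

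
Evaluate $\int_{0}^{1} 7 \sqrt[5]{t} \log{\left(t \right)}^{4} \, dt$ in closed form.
$\frac{21875}{324}$

Start from the elementary integral
$$J(a) = \int_{0}^{1} 7 t^{a} \, dt = \frac{7}{a + 1}.$$

Differentiating under the integral sign brings down a factor of $\ln t$:
$$\frac{dJ}{da} = \int_{0}^{1} 7 t^{a} \log{\left(t \right)} \, dt = - \frac{7}{\left(a + 1\right)^{2}}.$$

Repeating $4$ times in total — each differentiation brings down another $\ln t$ — gives
$$\frac{d^{4}J}{da^{4}} = \int_{0}^{1} 7 t^{a} \log{\left(t \right)}^{4} \, dt = \frac{168}{\left(a + 1\right)^{5}},$$
and the integrand here is exactly the target integrand, so $I = \frac{168}{\left(a + 1\right)^{5}}$.

Setting $a = \frac{1}{5}$:
$$I = \frac{21875}{324}.$$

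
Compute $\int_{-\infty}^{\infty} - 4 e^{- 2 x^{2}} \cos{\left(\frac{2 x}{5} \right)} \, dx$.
$- \frac{2 \sqrt{2} \sqrt{\pi}}{e^{\frac{1}{50}}}$

Treat the cosine frequency as a parameter and define $I(b) = \int_{-\infty}^{\infty} - 4 e^{- 2 x^{2}} \cos{\left(b x \right)} \, dx$.

Differentiating under the integral sign,
$$I'(b) = \int_{-\infty}^{\infty} 4 x e^{- 2 x^{2}} \sin{\left(b x \right)} \, dx.$$

Integrate $\int_{-\infty}^{\infty} x \sin(b x)\, e^{- 2 x^{2}}\, dx$ by parts with $u = \sin(b x)$ and $dv = x\, e^{- 2 x^{2}}\, dx$, giving $v = - \frac{e^{- 2 x^{2}}}{4}$. The boundary term vanishes and
$$\int_{-\infty}^{\infty} x \sin(b x)\, e^{- 2 x^{2}}\, dx = \frac{b}{4} \int_{-\infty}^{\infty} \cos(b x)\, e^{- 2 x^{2}}\, dx,$$
so $I'(b) = - \frac{b}{4}\, I(b)$.

This is a separable first-order ODE; solving with the initial condition $I(0) = \int_{-\infty}^{\infty} - 4 e^{- 2 x^{2}}\,dx = - 2 \sqrt{2} \sqrt{\pi}$ gives
$$I(b) = - 2 \sqrt{2} \sqrt{\pi} e^{- \frac{b^{2}}{8}}.$$

Setting $b = \frac{2}{5}$:
$$I = - \frac{2 \sqrt{2} \sqrt{\pi}}{e^{\frac{1}{50}}}.$$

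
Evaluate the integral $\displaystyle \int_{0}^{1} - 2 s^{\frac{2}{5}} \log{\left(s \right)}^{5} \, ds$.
$\frac{3750000}{117649}$

Begin with the known integral
$$J(a) = \int_{0}^{1} - 2 s^{a} \, ds = - \frac{2}{a + 1}.$$

Differentiating under the integral sign brings down a factor of $\ln s$:
$$\frac{dJ}{da} = \int_{0}^{1} - 2 s^{a} \log{\left(s \right)} \, ds = \frac{2}{\left(a + 1\right)^{2}}.$$

Repeating $5$ times in total — each differentiation brings down another $\ln s$ — gives
$$\frac{d^{5}J}{da^{5}} = \int_{0}^{1} - 2 s^{a} \log{\left(s \right)}^{5} \, ds = \frac{240}{\left(a + 1\right)^{6}},$$
and the integrand here is exactly the target integrand, so $I = \frac{240}{\left(a + 1\right)^{6}}$.

Setting $a = \frac{2}{5}$:
$$I = \frac{3750000}{117649}.$$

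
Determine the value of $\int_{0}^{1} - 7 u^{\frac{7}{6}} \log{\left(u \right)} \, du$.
$\frac{252}{169}$

Start from the elementary integral
$$J(a) = \int_{0}^{1} - 7 u^{a} \, du = - \frac{7}{a + 1}.$$

Differentiating under the integral sign brings down a factor of $\ln u$:
$$\frac{dJ}{da} = \int_{0}^{1} - 7 u^{a} \log{\left(u \right)} \, du = \frac{7}{\left(a + 1\right)^{2}}.$$

The integral on the left is $I$, so $I = \frac{7}{\left(a + 1\right)^{2}}$.

Setting $a = \frac{7}{6}$:
$$I = \frac{252}{169}.$$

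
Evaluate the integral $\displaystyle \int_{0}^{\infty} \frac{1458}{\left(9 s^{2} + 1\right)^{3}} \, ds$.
$\frac{729 \pi}{8}$

Recall the elementary integral
$$J(a) = \int_{0}^{\infty} \frac{2}{a^{2} + s^{2}} \, ds = \frac{\pi}{a}.$$

Differentiating under the integral sign with respect to $a$,
$$\frac{dJ}{da} = \int_{0}^{\infty} - \frac{4 a}{\left(a^{2} + s^{2}\right)^{2}} \, ds = - \frac{\pi}{a^{2}},$$
so $\int_{0}^{\infty} \frac{2}{\left(a^{2} + s^{2}\right)^{2}} \, ds = \frac{\pi}{2 a^{3}}$.

Repeating — each differentiation of $1/(s^2+a^2)^j$ produces $-2ja/(s^2+a^2)^{j+1}$ — and dividing through by $-2ja$ at each step yields, after $2$ differentiations in total,
$$\int_{0}^{\infty} \frac{2}{\left(a^{2} + s^{2}\right)^{3}} \, ds = \frac{3 \pi}{8 a^{5}}.$$

Setting $a = \frac{1}{3}$:
$$I = \frac{729 \pi}{8}.$$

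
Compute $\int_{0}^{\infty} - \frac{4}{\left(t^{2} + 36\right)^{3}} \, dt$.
$- \frac{\pi}{10368}$

Start from the standard arctangent integral
$$J(a) = \int_{0}^{\infty} - \frac{4}{a^{2} + t^{2}} \, dt = - \frac{2 \pi}{a}.$$

Differentiating under the integral sign with respect to $a$,
$$\frac{dJ}{da} = \int_{0}^{\infty} \frac{8 a}{\left(a^{2} + t^{2}\right)^{2}} \, dt = \frac{2 \pi}{a^{2}},$$
so $\int_{0}^{\infty} - \frac{4}{\left(a^{2} + t^{2}\right)^{2}} \, dt = - \frac{\pi}{a^{3}}$.

Repeating — each differentiation of $1/(t^2+a^2)^j$ produces $-2ja/(t^2+a^2)^{j+1}$ — and dividing through by $-2ja$ at each step yields, after $2$ differentiations in total,
$$\int_{0}^{\infty} - \frac{4}{\left(a^{2} + t^{2}\right)^{3}} \, dt = - \frac{3 \pi}{4 a^{5}}.$$

Setting $a = 6$:
$$I = - \frac{\pi}{10368}.$$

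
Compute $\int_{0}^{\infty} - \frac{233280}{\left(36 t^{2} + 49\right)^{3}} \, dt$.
$- \frac{7290 \pi}{16807}$

Recall the elementary integral
$$J(a) = \int_{0}^{\infty} - \frac{5}{a^{2} + t^{2}} \, dt = - \frac{5 \pi}{2 a}.$$

Differentiating under the integral sign with respect to $a$,
$$\frac{dJ}{da} = \int_{0}^{\infty} \frac{10 a}{\left(a^{2} + t^{2}\right)^{2}} \, dt = \frac{5 \pi}{2 a^{2}},$$
so $\int_{0}^{\infty} - \frac{5}{\left(a^{2} + t^{2}\right)^{2}} \, dt = - \frac{5 \pi}{4 a^{3}}$.

Repeating — each differentiation of $1/(t^2+a^2)^j$ produces $-2ja/(t^2+a^2)^{j+1}$ — and dividing through by $-2ja$ at each step yields, after $2$ differentiations in total,
$$\int_{0}^{\infty} - \frac{5}{\left(a^{2} + t^{2}\right)^{3}} \, dt = - \frac{15 \pi}{16 a^{5}}.$$

Setting $a = \frac{7}{6}$:
$$I = - \frac{7290 \pi}{16807}.$$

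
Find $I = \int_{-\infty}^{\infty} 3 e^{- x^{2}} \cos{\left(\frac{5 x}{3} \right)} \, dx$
$\frac{3 \sqrt{\pi}}{e^{\frac{25}{36}}}$

Define $I(b) = \int_{-\infty}^{\infty} 3 e^{- x^{2}} \cos{\left(b x \right)} \, dx$.

Differentiating under the integral sign,
$$I'(b) = \int_{-\infty}^{\infty} - 3 x e^{- x^{2}} \sin{\left(b x \right)} \, dx.$$

Integrate $\int_{-\infty}^{\infty} x \sin(b x)\, e^{- x^{2}}\, dx$ by parts with $u = \sin(b x)$ and $dv = x\, e^{- x^{2}}\, dx$, giving $v = - \frac{e^{- x^{2}}}{2}$. The boundary term vanishes and
$$\int_{-\infty}^{\infty} x \sin(b x)\, e^{- x^{2}}\, dx = \frac{b}{2} \int_{-\infty}^{\infty} \cos(b x)\, e^{- x^{2}}\, dx,$$
so $I'(b) = - \frac{b}{2}\, I(b)$.

This is a separable first-order ODE; solving with the initial condition $I(0) = \int_{-\infty}^{\infty} 3 e^{- x^{2}}\,dx = 3 \sqrt{\pi}$ gives
$$I(b) = 3 \sqrt{\pi} e^{- \frac{b^{2}}{4}}.$$

Setting $b = \frac{5}{3}$:
$$I = \frac{3 \sqrt{\pi}}{e^{\frac{25}{36}}}.$$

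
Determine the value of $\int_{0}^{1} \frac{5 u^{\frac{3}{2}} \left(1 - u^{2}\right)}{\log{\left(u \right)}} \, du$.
$- \log{\left(\frac{59049}{3125} \right)}$

Introduce a parameter $a$ in the exponent: let $I(a) = \int_{0}^{1} \frac{5 \left(u^{\frac{3}{2}} - u^{a}\right)}{\log{\left(u \right)}} \, du$.

Since $\dfrac{\partial}{\partial a}\,u^{a} = u^{a} \ln u$, the $\ln u$ in the denominator cancels and
$$\frac{dI}{da} = \int_{0}^{1} -5 u^{a} \, du = -5 \left[\frac{u^{a+1}}{a+1}\right]_0^1 = - \frac{5}{a + 1}.$$

Integrating with respect to $a$ gives $I(a) = - \log{\left(\frac{32 \left(a + 1\right)^{5}}{3125} \right)} + C$.

At $a = \frac{3}{2}$ the integrand is identically $0$, so $I(\frac{3}{2}) = 0$. The closed form gives $0$, hence $C = 0$.

Setting $a = \frac{7}{2}$:
$$I = - \log{\left(\frac{59049}{3125} \right)}.$$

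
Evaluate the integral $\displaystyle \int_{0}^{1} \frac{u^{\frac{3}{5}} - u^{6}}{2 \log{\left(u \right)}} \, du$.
$- \frac{\log{\left(70 \right)}}{2} + 2 \log{\left(2 \right)}$

Replace the exponent $6$ by a parameter $a$: let $I(a) = \int_{0}^{1} \frac{u^{\frac{3}{5}} - u^{a}}{2 \log{\left(u \right)}} \, du$.

Since $\dfrac{\partial}{\partial a}\,u^{a} = u^{a} \ln u$, the $\ln u$ in the denominator cancels and
$$\frac{dI}{da} = \int_{0}^{1} - \frac{1}{2} u^{a} \, du = - \frac{1}{2} \left[\frac{u^{a+1}}{a+1}\right]_0^1 = - \frac{1}{2 a + 2}.$$

Integrating with respect to $a$ gives $I(a) = - \log{\left(\frac{\sqrt{10} \sqrt{a + 1}}{4} \right)} + C$.

At $a = \frac{3}{5}$ the integrand is identically $0$, so $I(\frac{3}{5}) = 0$. The closed form gives $0$, hence $C = 0$.

Setting $a = 6$:
$$I = - \frac{\log{\left(70 \right)}}{2} + 2 \log{\left(2 \right)}.$$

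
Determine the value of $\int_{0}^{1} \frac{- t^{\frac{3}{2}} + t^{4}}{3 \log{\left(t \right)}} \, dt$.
$\frac{\log{\left(2 \right)}}{3}$

Consider the one-parameter family: let $I(a) = \int_{0}^{1} \frac{- t^{\frac{3}{2}} + t^{a}}{3 \log{\left(t \right)}} \, dt$.

Since $\dfrac{\partial}{\partial a}\,t^{a} = t^{a} \ln t$, the $\ln t$ in the denominator cancels and
$$\frac{dI}{da} = \int_{0}^{1} \frac{1}{3} t^{a} \, dt = \frac{1}{3} \left[\frac{t^{a+1}}{a+1}\right]_0^1 = \frac{1}{3 \left(a + 1\right)}.$$

Integrating with respect to $a$ gives $I(a) = \frac{\log{\left(a + 1 \right)}}{3} - \frac{\log{\left(5 \right)}}{3} + \frac{\log{\left(2 \right)}}{3} + C$.

At $a = \frac{3}{2}$ the integrand is identically $0$, so $I(\frac{3}{2}) = 0$. The closed form gives $0$, hence $C = 0$.

Setting $a = 4$:
$$I = \frac{\log{\left(2 \right)}}{3}.$$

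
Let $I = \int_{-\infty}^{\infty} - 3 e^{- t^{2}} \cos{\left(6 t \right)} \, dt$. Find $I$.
$- \frac{3 \sqrt{\pi}}{e^{9}}$

Define $I(b) = \int_{-\infty}^{\infty} - 3 e^{- t^{2}} \cos{\left(b t \right)} \, dt$.

Differentiating under the integral sign,
$$I'(b) = \int_{-\infty}^{\infty} 3 t e^{- t^{2}} \sin{\left(b t \right)} \, dt.$$

Integrate $\int_{-\infty}^{\infty} t \sin(b t)\, e^{- t^{2}}\, dt$ by parts with $u = \sin(b t)$ and $dv = t\, e^{- t^{2}}\, dt$, giving $v = - \frac{e^{- t^{2}}}{2}$. The boundary term vanishes and
$$\int_{-\infty}^{\infty} t \sin(b t)\, e^{- t^{2}}\, dt = \frac{b}{2} \int_{-\infty}^{\infty} \cos(b t)\, e^{- t^{2}}\, dt,$$
so $I'(b) = - \frac{b}{2}\, I(b)$.

This is a separable first-order ODE; solving with the initial condition $I(0) = \int_{-\infty}^{\infty} - 3 e^{- t^{2}}\,dt = - 3 \sqrt{\pi}$ gives
$$I(b) = - 3 \sqrt{\pi} e^{- \frac{b^{2}}{4}}.$$

Setting $b = 6$:
$$I = - \frac{3 \sqrt{\pi}}{e^{9}}.$$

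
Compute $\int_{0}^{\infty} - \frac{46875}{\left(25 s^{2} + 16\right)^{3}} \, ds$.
$- \frac{28125 \pi}{16384}$

Begin with the known result
$$J(a) = \int_{0}^{\infty} - \frac{3}{a^{2} + s^{2}} \, ds = - \frac{3 \pi}{2 a}.$$

Differentiating under the integral sign with respect to $a$,
$$\frac{dJ}{da} = \int_{0}^{\infty} \frac{6 a}{\left(a^{2} + s^{2}\right)^{2}} \, ds = \frac{3 \pi}{2 a^{2}},$$
so $\int_{0}^{\infty} - \frac{3}{\left(a^{2} + s^{2}\right)^{2}} \, ds = - \frac{3 \pi}{4 a^{3}}$.

Repeating — each differentiation of $1/(s^2+a^2)^j$ produces $-2ja/(s^2+a^2)^{j+1}$ — and dividing through by $-2ja$ at each step yields, after $2$ differentiations in total,
$$\int_{0}^{\infty} - \frac{3}{\left(a^{2} + s^{2}\right)^{3}} \, ds = - \frac{9 \pi}{16 a^{5}}.$$

Setting $a = \frac{4}{5}$:
$$I = - \frac{28125 \pi}{16384}.$$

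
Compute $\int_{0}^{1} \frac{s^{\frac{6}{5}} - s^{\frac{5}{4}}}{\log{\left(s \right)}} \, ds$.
$- \log{\left(45 \right)} + \log{\left(44 \right)}$

Introduce a parameter $a$ in the exponent: let $I(a) = \int_{0}^{1} \frac{s^{\frac{6}{5}} - s^{a}}{\log{\left(s \right)}} \, ds$.

Since $\dfrac{\partial}{\partial a}\,s^{a} = s^{a} \ln s$, the $\ln s$ in the denominator cancels and
$$\frac{dI}{da} = \int_{0}^{1} -1 s^{a} \, ds = -1 \left[\frac{s^{a+1}}{a+1}\right]_0^1 = - \frac{1}{a + 1}.$$

Integrating with respect to $a$ gives $I(a) = - \log{\left(\frac{5 a}{11} + \frac{5}{11} \right)} + C$.

At $a = \frac{6}{5}$ the integrand is identically $0$, so $I(\frac{6}{5}) = 0$. The closed form gives $0$, hence $C = 0$.

Setting $a = \frac{5}{4}$:
$$I = - \log{\left(45 \right)} + \log{\left(44 \right)}.$$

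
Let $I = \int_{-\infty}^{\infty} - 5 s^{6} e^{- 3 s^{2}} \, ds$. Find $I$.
$- \frac{25 \sqrt{3} \sqrt{\pi}}{216}$

Start from the elementary integral
$$J(a) = \int_{-\infty}^{\infty} - 5 e^{- a s^{2}} \, ds = - \frac{5 \sqrt{\pi}}{\sqrt{a}}.$$

Differentiating under the integral sign brings down a factor of $(-s^2)$:
$$\frac{dJ}{da} = \int_{-\infty}^{\infty} 5 s^{2} e^{- a s^{2}} \, ds = \frac{5 \sqrt{\pi}}{2 a^{\frac{3}{2}}}.$$

Repeating $3$ times in total — each differentiation brings down another $(-s^2)$ — gives
$$\frac{d^{3}J}{da^{3}} = \int_{-\infty}^{\infty} 5 s^{6} e^{- a s^{2}} \, ds = \frac{75 \sqrt{\pi}}{8 a^{\frac{7}{2}}},$$
and the integrand here is $(-1)^{3}$ times the target integrand, so $I = (-1)^{3}\,\frac{d^{3}J}{da^{3}} = - \frac{75 \sqrt{\pi}}{8 a^{\frac{7}{2}}}$.

Setting $a = 3$:
$$I = - \frac{25 \sqrt{3} \sqrt{\pi}}{216}.$$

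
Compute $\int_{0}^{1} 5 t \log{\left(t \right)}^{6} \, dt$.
$\frac{225}{8}$

Begin with the known integral
$$J(a) = \int_{0}^{1} 5 t^{a} \, dt = \frac{5}{a + 1}.$$

Differentiating under the integral sign brings down a factor of $\ln t$:
$$\frac{dJ}{da} = \int_{0}^{1} 5 t^{a} \log{\left(t \right)} \, dt = - \frac{5}{\left(a + 1\right)^{2}}.$$

Repeating $6$ times in total — each differentiation brings down another $\ln t$ — gives
$$\frac{d^{6}J}{da^{6}} = \int_{0}^{1} 5 t^{a} \log{\left(t \right)}^{6} \, dt = \frac{3600}{\left(a + 1\right)^{7}},$$
and the integrand here is exactly the target integrand, so $I = \frac{3600}{\left(a + 1\right)^{7}}$.

Setting $a = 1$:
$$I = \frac{225}{8}.$$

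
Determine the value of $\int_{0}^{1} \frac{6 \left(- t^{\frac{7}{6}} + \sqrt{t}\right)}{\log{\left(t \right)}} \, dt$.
$\log{\left(\frac{531441}{4826809} \right)}$

Consider the one-parameter family: let $I(a) = \int_{0}^{1} \frac{6 \left(- t^{\frac{7}{6}} + t^{a}\right)}{\log{\left(t \right)}} \, dt$.

Since $\dfrac{\partial}{\partial a}\,t^{a} = t^{a} \ln t$, the $\ln t$ in the denominator cancels and
$$\frac{dI}{da} = \int_{0}^{1} 6 t^{a} \, dt = 6 \left[\frac{t^{a+1}}{a+1}\right]_0^1 = \frac{6}{a + 1}.$$

Integrating with respect to $a$ gives $I(a) = \log{\left(\frac{46656 \left(a + 1\right)^{6}}{4826809} \right)} + C$.

At $a = \frac{7}{6}$ the integrand is identically $0$, so $I(\frac{7}{6}) = 0$. The closed form gives $0$, hence $C = 0$.

Setting $a = \frac{1}{2}$:
$$I = \log{\left(\frac{531441}{4826809} \right)}.$$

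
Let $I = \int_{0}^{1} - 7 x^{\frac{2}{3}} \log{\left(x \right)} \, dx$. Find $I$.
$\frac{63}{25}$

Consider the simpler parametrised integral
$$J(a) = \int_{0}^{1} - 7 x^{a} \, dx = - \frac{7}{a + 1}.$$

Differentiating under the integral sign brings down a factor of $\ln x$:
$$\frac{dJ}{da} = \int_{0}^{1} - 7 x^{a} \log{\left(x \right)} \, dx = \frac{7}{\left(a + 1\right)^{2}}.$$

The integral on the left is $I$, so $I = \frac{7}{\left(a + 1\right)^{2}}$.

Setting $a = \frac{2}{3}$:
$$I = \frac{63}{25}.$$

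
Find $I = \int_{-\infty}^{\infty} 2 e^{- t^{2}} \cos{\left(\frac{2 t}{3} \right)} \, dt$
$\frac{2 \sqrt{\pi}}{e^{\frac{1}{9}}}$

Let $b$ denote the cosine frequency and define $I(b) = \int_{-\infty}^{\infty} 2 e^{- t^{2}} \cos{\left(b t \right)} \, dt$.

Differentiating under the integral sign,
$$I'(b) = \int_{-\infty}^{\infty} - 2 t e^{- t^{2}} \sin{\left(b t \right)} \, dt.$$

Integrate $\int_{-\infty}^{\infty} t \sin(b t)\, e^{- t^{2}}\, dt$ by parts with $u = \sin(b t)$ and $dv = t\, e^{- t^{2}}\, dt$, giving $v = - \frac{e^{- t^{2}}}{2}$. The boundary term vanishes and
$$\int_{-\infty}^{\infty} t \sin(b t)\, e^{- t^{2}}\, dt = \frac{b}{2} \int_{-\infty}^{\infty} \cos(b t)\, e^{- t^{2}}\, dt,$$
so $I'(b) = - \frac{b}{2}\, I(b)$.

This is a separable first-order ODE; solving with the initial condition $I(0) = \int_{-\infty}^{\infty} 2 e^{- t^{2}}\,dt = 2 \sqrt{\pi}$ gives
$$I(b) = 2 \sqrt{\pi} e^{- \frac{b^{2}}{4}}.$$

Setting $b = \frac{2}{3}$:
$$I = \frac{2 \sqrt{\pi}}{e^{\frac{1}{9}}}.$$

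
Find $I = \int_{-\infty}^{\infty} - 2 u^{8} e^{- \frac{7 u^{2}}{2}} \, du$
$- \frac{30 \sqrt{14} \sqrt{\pi}}{2401}$

Consider the simpler parametrised integral
$$J(a) = \int_{-\infty}^{\infty} - 2 e^{- a u^{2}} \, du = - \frac{2 \sqrt{\pi}}{\sqrt{a}}.$$

Differentiating under the integral sign brings down a factor of $(-u^2)$:
$$\frac{dJ}{da} = \int_{-\infty}^{\infty} 2 u^{2} e^{- a u^{2}} \, du = \frac{\sqrt{\pi}}{a^{\frac{3}{2}}}.$$

Repeating $4$ times in total — each differentiation brings down another $(-u^2)$ — gives
$$\frac{d^{4}J}{da^{4}} = \int_{-\infty}^{\infty} - 2 u^{8} e^{- a u^{2}} \, du = - \frac{105 \sqrt{\pi}}{8 a^{\frac{9}{2}}},$$
and the integrand here is exactly the target integrand, so $I = - \frac{105 \sqrt{\pi}}{8 a^{\frac{9}{2}}}$.

Setting $a = \frac{7}{2}$:
$$I = - \frac{30 \sqrt{14} \sqrt{\pi}}{2401}.$$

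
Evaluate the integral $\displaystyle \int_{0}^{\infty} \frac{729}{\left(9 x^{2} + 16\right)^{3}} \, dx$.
$\frac{729 \pi}{16384}$

Start from the standard arctangent integral
$$J(a) = \int_{0}^{\infty} \frac{1}{a^{2} + x^{2}} \, dx = \frac{\pi}{2 a}.$$

Differentiating under the integral sign with respect to $a$,
$$\frac{dJ}{da} = \int_{0}^{\infty} - \frac{2 a}{\left(a^{2} + x^{2}\right)^{2}} \, dx = - \frac{\pi}{2 a^{2}},$$
so $\int_{0}^{\infty} \frac{1}{\left(a^{2} + x^{2}\right)^{2}} \, dx = \frac{\pi}{4 a^{3}}$.

Repeating — each differentiation of $1/(x^2+a^2)^j$ produces $-2ja/(x^2+a^2)^{j+1}$ — and dividing through by $-2ja$ at each step yields, after $2$ differentiations in total,
$$\int_{0}^{\infty} \frac{1}{\left(a^{2} + x^{2}\right)^{3}} \, dx = \frac{3 \pi}{16 a^{5}}.$$

Setting $a = \frac{4}{3}$:
$$I = \frac{729 \pi}{16384}.$$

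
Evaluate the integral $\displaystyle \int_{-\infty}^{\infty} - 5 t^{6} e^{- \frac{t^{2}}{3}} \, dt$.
$- \frac{2025 \sqrt{3} \sqrt{\pi}}{8}$

Consider the simpler parametrised integral
$$J(a) = \int_{-\infty}^{\infty} - 5 e^{- a t^{2}} \, dt = - \frac{5 \sqrt{\pi}}{\sqrt{a}}.$$

Differentiating under the integral sign brings down a factor of $(-t^2)$:
$$\frac{dJ}{da} = \int_{-\infty}^{\infty} 5 t^{2} e^{- a t^{2}} \, dt = \frac{5 \sqrt{\pi}}{2 a^{\frac{3}{2}}}.$$

Repeating $3$ times in total — each differentiation brings down another $(-t^2)$ — gives
$$\frac{d^{3}J}{da^{3}} = \int_{-\infty}^{\infty} 5 t^{6} e^{- a t^{2}} \, dt = \frac{75 \sqrt{\pi}}{8 a^{\frac{7}{2}}},$$
and the integrand here is $(-1)^{3}$ times the target integrand, so $I = (-1)^{3}\,\frac{d^{3}J}{da^{3}} = - \frac{75 \sqrt{\pi}}{8 a^{\frac{7}{2}}}$.

Setting $a = \frac{1}{3}$:
$$I = - \frac{2025 \sqrt{3} \sqrt{\pi}}{8}.$$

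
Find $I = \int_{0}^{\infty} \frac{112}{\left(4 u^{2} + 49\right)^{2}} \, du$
$\frac{2 \pi}{49}$

Recall the elementary integral
$$J(a) = \int_{0}^{\infty} \frac{7}{a^{2} + u^{2}} \, du = \frac{7 \pi}{2 a}.$$

Differentiating under the integral sign with respect to $a$,
$$\frac{dJ}{da} = \int_{0}^{\infty} - \frac{14 a}{\left(a^{2} + u^{2}\right)^{2}} \, du = - \frac{7 \pi}{2 a^{2}},$$
so $\int_{0}^{\infty} \frac{7}{\left(a^{2} + u^{2}\right)^{2}} \, du = \frac{7 \pi}{4 a^{3}}$.

Setting $a = \frac{7}{2}$:
$$I = \frac{2 \pi}{49}.$$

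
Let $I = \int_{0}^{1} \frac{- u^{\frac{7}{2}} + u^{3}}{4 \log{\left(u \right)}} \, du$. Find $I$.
$- \frac{\log{\left(3 \right)}}{2} + \frac{3 \log{\left(2 \right)}}{4}$

Replace the exponent $\frac{7}{2}$ by a parameter $a$: let $I(a) = \int_{0}^{1} \frac{u^{3} - u^{a}}{4 \log{\left(u \right)}} \, du$.

Since $\dfrac{\partial}{\partial a}\,u^{a} = u^{a} \ln u$, the $\ln u$ in the denominator cancels and
$$\frac{dI}{da} = \int_{0}^{1} - \frac{1}{4} u^{a} \, du = - \frac{1}{4} \left[\frac{u^{a+1}}{a+1}\right]_0^1 = - \frac{1}{4 a + 4}.$$

Integrating with respect to $a$ gives $I(a) = - \frac{\log{\left(a + 1 \right)}}{4} + \frac{\log{\left(2 \right)}}{2} + C$.

At $a = 3$ the integrand is identically $0$, so $I(3) = 0$. The closed form gives $0$, hence $C = 0$.

Setting $a = \frac{7}{2}$:
$$I = - \frac{\log{\left(3 \right)}}{2} + \frac{3 \log{\left(2 \right)}}{4}.$$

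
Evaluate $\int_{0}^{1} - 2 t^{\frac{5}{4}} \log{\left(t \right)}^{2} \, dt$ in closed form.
$- \frac{256}{729}$

Start from the elementary integral
$$J(a) = \int_{0}^{1} - 2 t^{a} \, dt = - \frac{2}{a + 1}.$$

Differentiating under the integral sign brings down a factor of $\ln t$:
$$\frac{dJ}{da} = \int_{0}^{1} - 2 t^{a} \log{\left(t \right)} \, dt = \frac{2}{\left(a + 1\right)^{2}}.$$

Repeating twice in total — each differentiation brings down another $\ln t$ — gives
$$\frac{d^{2}J}{da^{2}} = \int_{0}^{1} - 2 t^{a} \log{\left(t \right)}^{2} \, dt = - \frac{4}{\left(a + 1\right)^{3}},$$
and the integrand here is exactly the target integrand, so $I = - \frac{4}{\left(a + 1\right)^{3}}$.

Setting $a = \frac{5}{4}$:
$$I = - \frac{256}{729}.$$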